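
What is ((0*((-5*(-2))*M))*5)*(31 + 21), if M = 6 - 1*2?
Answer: 0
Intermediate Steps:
M = 4 (M = 6 - 2 = 4)
((0*((-5*(-2))*M))*5)*(31 + 21) = ((0*(-5*(-2)*4))*5)*(31 + 21) = ((0*(10*4))*5)*52 = ((0*40)*5)*52 = (0*5)*52 = 0*52 = 0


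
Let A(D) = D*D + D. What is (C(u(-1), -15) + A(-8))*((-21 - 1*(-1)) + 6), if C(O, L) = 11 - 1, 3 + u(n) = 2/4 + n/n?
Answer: -924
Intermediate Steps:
u(n) = -3/2 (u(n) = -3 + (2/4 + n/n) = -3 + (2*(1/4) + 1) = -3 + (1/2 + 1) = -3 + 3/2 = -3/2)
C(O, L) = 10
A(D) = D + D**2 (A(D) = D**2 + D = D + D**2)
(C(u(-1), -15) + A(-8))*((-21 - 1*(-1)) + 6) = (10 - 8*(1 - 8))*((-21 - 1*(-1)) + 6) = (10 - 8*(-7))*((-21 + 1) + 6) = (10 + 56)*(-20 + 6) = 66*(-14) = -924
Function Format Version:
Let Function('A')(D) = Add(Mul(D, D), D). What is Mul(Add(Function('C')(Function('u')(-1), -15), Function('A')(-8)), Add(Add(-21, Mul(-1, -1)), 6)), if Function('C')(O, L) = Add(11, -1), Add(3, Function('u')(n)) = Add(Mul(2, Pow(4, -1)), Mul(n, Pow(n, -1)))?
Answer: -924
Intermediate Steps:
Function('u')(n) = Rational(-3, 2) (Function('u')(n) = Add(-3, Add(Mul(2, Pow(4, -1)), Mul(n, Pow(n, -1)))) = Add(-3, Add(Mul(2, Rational(1, 4)), 1)) = Add(-3, Add(Rational(1, 2), 1)) = Add(-3, Rational(3, 2)) = Rational(-3, 2))
Function('C')(O, L) = 10
Function('A')(D) = Add(D, Pow(D, 2)) (Function('A')(D) = Add(Pow(D, 2), D) = Add(D, Pow(D, 2)))
Mul(Add(Function('C')(Function('u')(-1), -15), Function('A')(-8)), Add(Add(-21, Mul(-1, -1)), 6)) = Mul(Add(10, Mul(-8, Add(1, -8))), Add(Add(-21, Mul(-1, -1)), 6)) = Mul(Add(10, Mul(-8, -7)), Add(Add(-21, 1), 6)) = Mul(Add(10, 56), Add(-20, 6)) = Mul(66, -14) = -924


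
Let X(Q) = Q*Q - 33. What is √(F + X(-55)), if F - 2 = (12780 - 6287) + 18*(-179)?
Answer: √6265 ≈ 79.152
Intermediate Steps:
F = 3273 (F = 2 + ((12780 - 6287) + 18*(-179)) = 2 + (6493 - 3222) = 2 + 3271 = 3273)
X(Q) = -33 + Q² (X(Q) = Q² - 33 = -33 + Q²)
√(F + X(-55)) = √(3273 + (-33 + (-55)²)) = √(3273 + (-33 + 3025)) = √(3273 + 2992) = √6265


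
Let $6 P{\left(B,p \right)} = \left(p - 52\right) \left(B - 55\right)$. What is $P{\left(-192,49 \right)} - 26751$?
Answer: $- \frac{53255}{2} \approx -26628.0$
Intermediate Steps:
$P{\left(B,p \right)} = \frac{\left(-55 + B\right) \left(-52 + p\right)}{6}$ ($P{\left(B,p \right)} = \frac{\left(p - 52\right) \left(B - 55\right)}{6} = \frac{\left(-52 + p\right) \left(-55 + B\right)}{6} = \frac{\left(-55 + B\right) \left(-52 + p\right)}{6}$)
$P{\left(-192,49 \right)} - 26751 = \left(\frac{1430}{3} - \frac{2695}{6} - -1664 + \frac{1}{6} \left(-192\right) 49\right) - 26751 = \left(\frac{1430}{3} - \frac{2695}{6} + 1664 - 1568\right) - 26751 = \frac{247}{2} - 26751 = - \frac{53255}{2}$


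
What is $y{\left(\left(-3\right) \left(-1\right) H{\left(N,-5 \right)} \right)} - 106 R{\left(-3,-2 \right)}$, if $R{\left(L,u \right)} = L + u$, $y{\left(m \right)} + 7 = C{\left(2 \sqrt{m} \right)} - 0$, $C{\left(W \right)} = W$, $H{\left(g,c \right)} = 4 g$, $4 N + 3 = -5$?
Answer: $523 + 4 i \sqrt{6} \approx 523.0 + 9.798 i$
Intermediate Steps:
$N = -2$ ($N = - \frac{3}{4} + \frac{1}{4} \left(-5\right) = - \frac{3}{4} - \frac{5}{4} = -2$)
$y{\left(m \right)} = -7 + 2 \sqrt{m}$ ($y{\left(m \right)} = -7 + \left(2 \sqrt{m} - 0\right) = -7 + \left(2 \sqrt{m} + 0\right) = -7 + 2 \sqrt{m}$)
$y{\left(\left(-3\right) \left(-1\right) H{\left(N,-5 \right)} \right)} - 106 R{\left(-3,-2 \right)} = \left(-7 + 2 \sqrt{\left(-3\right) \left(-1\right) 4 \left(-2\right)}\right) - 106 \left(-3 - 2\right) = \left(-7 + 2 \sqrt{3 \left(-8\right)}\right) - -530 = \left(-7 + 2 \sqrt{-24}\right) + 530 = \left(-7 + 2 \cdot 2 i \sqrt{6}\right) + 530 = \left(-7 + 4 i \sqrt{6}\right) + 530 = 523 + 4 i \sqrt{6}$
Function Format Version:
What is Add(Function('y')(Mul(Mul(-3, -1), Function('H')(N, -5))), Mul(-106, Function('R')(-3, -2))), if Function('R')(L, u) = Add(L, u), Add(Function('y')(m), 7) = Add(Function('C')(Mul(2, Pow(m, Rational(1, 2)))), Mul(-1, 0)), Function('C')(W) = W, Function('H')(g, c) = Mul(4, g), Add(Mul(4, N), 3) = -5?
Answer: Add(523, Mul(4, I, Pow(6, Rational(1, 2)))) ≈ Add(523.00, Mul(9.7980, I))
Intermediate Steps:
N = -2 (N = Add(Rational(-3, 4), Mul(Rational(1, 4), -5)) = Add(Rational(-3, 4), Rational(-5, 4)) = -2)
Function('y')(m) = Add(-7, Mul(2, Pow(m, Rational(1, 2)))) (Function('y')(m) = Add(-7, Add(Mul(2, Pow(m, Rational(1, 2))), Mul(-1, 0))) = Add(-7, Add(Mul(2, Pow(m, Rational(1, 2))), 0)) = Add(-7, Mul(2, Pow(m, Rational(1, 2)))))
Add(Function('y')(Mul(Mul(-3, -1), Function('H')(N, -5))), Mul(-106, Function('R')(-3, -2))) = Add(Add(-7, Mul(2, Pow(Mul(Mul(-3, -1), Mul(4, -2)), Rational(1, 2)))), Mul(-106, Add(-3, -2))) = Add(Add(-7, Mul(2, Pow(Mul(3, -8), Rational(1, 2)))), Mul(-106, -5)) = Add(Add(-7, Mul(2, Pow(-24, Rational(1, 2)))), 530) = Add(Add(-7, Mul(2, Mul(2, I, Pow(6, Rational(1, 2))))), 530) = Add(Add(-7, Mul(4, I, Pow(6, Rational(1, 2)))), 530) = Add(523, Mul(4, I, Pow(6, Rational(1, 2))))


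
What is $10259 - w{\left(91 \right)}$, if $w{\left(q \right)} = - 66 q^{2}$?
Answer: $556805$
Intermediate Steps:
$10259 - w{\left(91 \right)} = 10259 - - 66 \cdot 91^{2} = 10259 - \left(-66\right) 8281 = 10259 - -546546 = 10259 + 546546 = 556805$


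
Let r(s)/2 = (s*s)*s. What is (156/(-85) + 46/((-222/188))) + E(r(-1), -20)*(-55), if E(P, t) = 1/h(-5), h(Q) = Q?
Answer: -281071/9435 ≈ -29.790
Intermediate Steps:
r(s) = 2*s**3 (r(s) = 2*((s*s)*s) = 2*(s**2*s) = 2*s**3)
E(P, t) = -1/5 (E(P, t) = 1/(-5) = -1/5)
(156/(-85) + 46/((-222/188))) + E(r(-1), -20)*(-55) = (156/(-85) + 46/((-222/188))) - 1/5*(-55) = (156*(-1/85) + 46/((-222*1/188))) + 11 = (-156/85 + 46/(-111/94)) + 11 = (-156/85 + 46*(-94/111)) + 11 = (-156/85 - 4324/111) + 11 = -384856/9435 + 11 = -281071/9435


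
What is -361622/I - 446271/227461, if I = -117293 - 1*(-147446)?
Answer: -95711311205/6858631533 ≈ -13.955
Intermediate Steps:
I = 30153 (I = -117293 + 147446 = 30153)
-361622/I - 446271/227461 = -361622/30153 - 446271/227461 = -95711311205/6858631533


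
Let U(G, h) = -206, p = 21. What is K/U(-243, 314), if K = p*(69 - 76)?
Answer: 147/206 ≈ 0.71359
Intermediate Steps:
K = -147 (K = 21*(69 - 76) = 21*(-7) = -147)
K/U(-243, 314) = -147/(-206) = -147*(-1/206) = 147/206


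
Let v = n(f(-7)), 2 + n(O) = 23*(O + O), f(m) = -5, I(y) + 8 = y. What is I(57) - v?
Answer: 281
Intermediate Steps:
I(y) = -8 + y
n(O) = -2 + 46*O (n(O) = -2 + 23*(O + O) = -2 + 23*(2*O) = -2 + 46*O)
v = -232 (v = -2 + 46*(-5) = -2 - 230 = -232)
I(57) - v = (-8 + 57) - 1*(-232) = 49 + 232 = 281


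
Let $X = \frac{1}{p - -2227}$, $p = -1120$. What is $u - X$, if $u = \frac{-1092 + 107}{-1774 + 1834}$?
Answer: $- \frac{72697}{4428} \approx -16.418$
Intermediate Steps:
$X = \frac{1}{1107}$ ($X = \frac{1}{-1120 - -2227} = \frac{1}{-1120 + 2227} = \frac{1}{1107} \approx 0.00090334$)
$u = - \frac{197}{12}$ ($u = - \frac{985}{60} = \left(-985\right) \frac{1}{60} = - \frac{197}{12} \approx -16.417$)
$u - X = - \frac{197}{12} - \frac{1}{1107} = - \frac{72697}{4428}$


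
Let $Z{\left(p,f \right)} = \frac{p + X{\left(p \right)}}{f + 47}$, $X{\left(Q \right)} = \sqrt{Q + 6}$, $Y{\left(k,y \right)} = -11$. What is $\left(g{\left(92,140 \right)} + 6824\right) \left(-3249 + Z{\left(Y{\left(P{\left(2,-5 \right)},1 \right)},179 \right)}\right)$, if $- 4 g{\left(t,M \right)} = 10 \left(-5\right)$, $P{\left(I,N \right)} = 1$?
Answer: $- \frac{88848485}{4} + \frac{121 i \sqrt{5}}{4} \approx -2.2212 \cdot 10^{7} + 67.641 i$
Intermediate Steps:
$g{\left(t,M \right)} = \frac{25}{2}$ ($g{\left(t,M \right)} = - \frac{10 \left(-5\right)}{4} = \left(- \frac{1}{4}\right) \left(-50\right) = \frac{25}{2}$)
$X{\left(Q \right)} = \sqrt{6 + Q}$
$Z{\left(p,f \right)} = \frac{p + \sqrt{6 + p}}{47 + f}$ ($Z{\left(p,f \right)} = \frac{p + \sqrt{6 + p}}{f + 47} = \frac{p + \sqrt{6 + p}}{47 + f}$)
$\left(g{\left(92,140 \right)} + 6824\right) \left(-3249 + Z{\left(Y{\left(P{\left(2,-5 \right)},1 \right)},179 \right)}\right) = \left(\frac{25}{2} + 6824\right) \left(-3249 + \frac{-11 + \sqrt{6 - 11}}{47 + 179}\right) = \frac{13673 \left(-3249 + \frac{-11 + \sqrt{-5}}{226}\right)}{2} = \frac{13673 \left(-3249 + \frac{-11 + i \sqrt{5}}{226}\right)}{2} = \frac{13673 \left(-3249 - \left(\frac{11}{226} - \frac{i \sqrt{5}}{226}\right)\right)}{2} = \frac{13673 \left(- \frac{734285}{226} + \frac{i \sqrt{5}}{226}\right)}{2} = - \frac{88848485}{4} + \frac{121 i \sqrt{5}}{4}$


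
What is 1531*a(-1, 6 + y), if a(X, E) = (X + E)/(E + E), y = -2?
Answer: 4593/8 ≈ 574.13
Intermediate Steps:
a(X, E) = (E + X)/(2*E) (a(X, E) = (E + X)/((2*E)) = (E + X)*(1/(2*E)) = (E + X)/(2*E))
1531*a(-1, 6 + y) = 1531*(((6 - 2) - 1)/(2*(6 - 2))) = 1531*((1/2)*(4 - 1)/4) = 1531*((1/2)*(1/4)*3) = 1531*(3/8) = 4593/8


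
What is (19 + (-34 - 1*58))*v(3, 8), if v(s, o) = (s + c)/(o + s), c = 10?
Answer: -949/11 ≈ -86.273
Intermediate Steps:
v(s, o) = (10 + s)/(o + s) (v(s, o) = (s + 10)/(o + s) = (10 + s)/(o + s))
(19 + (-34 - 1*58))*v(3, 8) = (19 + (-34 - 1*58))*((10 + 3)/(8 + 3)) = (19 + (-34 - 58))*(13/11) = (19 - 92)*((1/11)*13) = -73*13/11 = -949/11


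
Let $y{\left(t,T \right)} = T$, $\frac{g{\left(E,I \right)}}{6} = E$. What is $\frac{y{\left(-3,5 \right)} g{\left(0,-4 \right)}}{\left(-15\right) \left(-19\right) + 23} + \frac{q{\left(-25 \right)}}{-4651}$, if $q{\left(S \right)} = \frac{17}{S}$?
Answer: $\frac{17}{116275} \approx 0.00014621$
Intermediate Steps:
$g{\left(E,I \right)} = 6 E$
$\frac{y{\left(-3,5 \right)} g{\left(0,-4 \right)}}{\left(-15\right) \left(-19\right) + 23} + \frac{q{\left(-25 \right)}}{-4651} = \frac{5 \cdot 6 \cdot 0}{\left(-15\right) \left(-19\right) + 23} + \frac{17 \frac{1}{-25}}{-4651} = \frac{5 \cdot 0}{285 + 23} + 17 \left(- \frac{1}{25}\right) \left(- \frac{1}{4651}\right) = \frac{0}{308} - - \frac{17}{116275} = 0 \cdot \frac{1}{308} + \frac{17}{116275} = 0 + \frac{17}{116275} = \frac{17}{116275}$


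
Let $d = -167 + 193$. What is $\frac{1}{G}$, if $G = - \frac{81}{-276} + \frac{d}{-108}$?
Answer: $\frac{2484}{131} \approx 18.962$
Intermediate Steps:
$d = 26$
$G = \frac{131}{2484}$ ($G = - \frac{81}{-276} + \frac{26}{-108} = \left(-81\right) \left(- \frac{1}{276}\right) + 26 \left(- \frac{1}{108}\right) = \frac{27}{92} - \frac{13}{54} = \frac{131}{2484} \approx 0.052738$)
$\frac{1}{G} = \frac{1}{\frac{131}{2484}} = \frac{2484}{131}$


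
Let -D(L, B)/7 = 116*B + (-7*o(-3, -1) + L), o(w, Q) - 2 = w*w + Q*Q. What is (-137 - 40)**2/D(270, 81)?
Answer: -10443/22358 ≈ -0.46708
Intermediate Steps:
o(w, Q) = 2 + Q**2 + w**2 (o(w, Q) = 2 + (w*w + Q*Q) = 2 + (w**2 + Q**2) = 2 + (Q**2 + w**2) = 2 + Q**2 + w**2)
D(L, B) = 588 - 812*B - 7*L (D(L, B) = -7*(116*B + (-7*(2 + (-1)**2 + (-3)**2) + L)) = -7*(116*B + (-7*(2 + 1 + 9) + L)) = -7*(116*B + (-7*12 + L)) = -7*(116*B + (-84 + L)) = -7*(-84 + L + 116*B) = 588 - 812*B - 7*L)
(-137 - 40)**2/D(270, 81) = (-137 - 40)**2/(588 - 812*81 - 7*270) = (-177)**2/(588 - 65772 - 1890) = 31329/(-67074) = 31329*(-1/67074) = -10443/22358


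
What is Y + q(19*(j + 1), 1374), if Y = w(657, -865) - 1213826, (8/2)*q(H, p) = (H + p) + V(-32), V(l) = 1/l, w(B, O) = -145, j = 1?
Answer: -155343105/128 ≈ -1.2136e+6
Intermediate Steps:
q(H, p) = -1/128 + H/4 + p/4 (q(H, p) = ((H + p) + 1/(-32))/4 = ((H + p) - 1/32)/4 = (-1/32 + H + p)/4 = -1/128 + H/4 + p/4)
Y = -1213971 (Y = -145 - 1213826 = -1213971)
Y + q(19*(j + 1), 1374) = -1213971 + (-1/128 + (19*(1 + 1))/4 + (1/4)*1374) = -1213971 + (-1/128 + (19*2)/4 + 687/2) = -1213971 + (-1/128 + (1/4)*38 + 687/2) = -1213971 + (-1/128 + 19/2 + 687/2) = -1213971 + 45183/128 = -155343105/128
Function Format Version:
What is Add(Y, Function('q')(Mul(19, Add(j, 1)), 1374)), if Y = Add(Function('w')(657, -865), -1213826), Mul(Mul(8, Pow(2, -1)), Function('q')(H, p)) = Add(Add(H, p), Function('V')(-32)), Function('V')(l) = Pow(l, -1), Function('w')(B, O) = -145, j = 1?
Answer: Rational(-155343105, 128) ≈ -1.2136e+6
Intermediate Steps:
Function('q')(H, p) = Add(Rational(-1, 128), Mul(Rational(1, 4), H), Mul(Rational(1, 4), p)) (Function('q')(H, p) = Mul(Rational(1, 4), Add(Add(H, p), Pow(-32, -1))) = Mul(Rational(1, 4), Add(Add(H, p), Rational(-1, 32))) = Mul(Rational(1, 4), Add(Rational(-1, 32), H, p)) = Add(Rational(-1, 128), Mul(Rational(1, 4), H), Mul(Rational(1, 4), p)))
Y = -1213971 (Y = Add(-145, -1213826) = -1213971)
Add(Y, Function('q')(Mul(19, Add(j, 1)), 1374)) = Add(-1213971, Add(Rational(-1, 128), Mul(Rational(1, 4), Mul(19, Add(1, 1))), Mul(Rational(1, 4), 1374))) = Add(-1213971, Add(Rational(-1, 128), Mul(Rational(1, 4), Mul(19, 2)), Rational(687, 2))) = Add(-1213971, Add(Rational(-1, 128), Mul(Rational(1, 4), 38), Rational(687, 2))) = Add(-1213971, Add(Rational(-1, 128), Rational(19, 2), Rational(687, 2))) = Add(-1213971, Rational(45183, 128)) = Rational(-155343105, 128)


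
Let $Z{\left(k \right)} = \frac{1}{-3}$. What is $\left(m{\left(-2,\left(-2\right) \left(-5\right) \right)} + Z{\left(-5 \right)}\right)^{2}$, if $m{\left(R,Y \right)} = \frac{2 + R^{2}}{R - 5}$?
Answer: $\frac{625}{441} \approx 1.4172$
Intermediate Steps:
$Z{\left(k \right)} = - \frac{1}{3}$
$m{\left(R,Y \right)} = \frac{2 + R^{2}}{-5 + R}$
$\left(m{\left(-2,\left(-2\right) \left(-5\right) \right)} + Z{\left(-5 \right)}\right)^{2} = \left(\frac{2 + \left(-2\right)^{2}}{-5 - 2} - \frac{1}{3}\right)^{2} = \left(\frac{2 + 4}{-7} - \frac{1}{3}\right)^{2} = \left(\left(- \frac{1}{7}\right) 6 - \frac{1}{3}\right)^{2} = \left(- \frac{6}{7} - \frac{1}{3}\right)^{2} = \left(- \frac{25}{21}\right)^{2} = \frac{625}{441}$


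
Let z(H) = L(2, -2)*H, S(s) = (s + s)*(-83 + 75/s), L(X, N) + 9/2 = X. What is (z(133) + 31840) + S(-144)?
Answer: 111123/2 ≈ 55562.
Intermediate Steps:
L(X, N) = -9/2 + X
S(s) = 2*s*(-83 + 75/s) (S(s) = (2*s)*(-83 + 75/s) = 2*s*(-83 + 75/s))
z(H) = -5*H/2 (z(H) = (-9/2 + 2)*H = -5*H/2)
(z(133) + 31840) + S(-144) = (-5/2*133 + 31840) + (150 - 166*(-144)) = (-665/2 + 31840) + (150 + 23904) = 63015/2 + 24054 = 111123/2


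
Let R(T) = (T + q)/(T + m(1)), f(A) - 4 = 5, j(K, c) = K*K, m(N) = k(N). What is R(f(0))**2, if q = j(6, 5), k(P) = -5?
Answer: 2025/16 ≈ 126.56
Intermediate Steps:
m(N) = -5
j(K, c) = K**2
f(A) = 9 (f(A) = 4 + 5 = 9)
q = 36 (q = 6**2 = 36)
R(T) = (36 + T)/(-5 + T) (R(T) = (T + 36)/(T - 5) = (36 + T)/(-5 + T))
R(f(0))**2 = ((36 + 9)/(-5 + 9))**2 = (45/4)**2 = 2025/16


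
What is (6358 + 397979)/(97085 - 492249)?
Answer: -404337/395164 ≈ -1.0232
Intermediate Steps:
(6358 + 397979)/(97085 - 492249) = 404337/(-395164) = 404337*(-1/395164) = -404337/395164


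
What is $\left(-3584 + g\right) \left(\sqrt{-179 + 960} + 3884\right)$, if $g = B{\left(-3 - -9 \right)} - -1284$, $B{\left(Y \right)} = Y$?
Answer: $-8909896 - 2294 \sqrt{781} \approx -8.974 \cdot 10^{6}$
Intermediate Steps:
$g = 1290$ ($g = \left(-3 - -9\right) - -1284 = \left(-3 + 9\right) + 1284 = 6 + 1284 = 1290$)
$\left(-3584 + g\right) \left(\sqrt{-179 + 960} + 3884\right) = \left(-3584 + 1290\right) \left(\sqrt{-179 + 960} + 3884\right) = - 2294 \left(\sqrt{781} + 3884\right) = - 2294 \left(3884 + \sqrt{781}\right) = -8909896 - 2294 \sqrt{781}$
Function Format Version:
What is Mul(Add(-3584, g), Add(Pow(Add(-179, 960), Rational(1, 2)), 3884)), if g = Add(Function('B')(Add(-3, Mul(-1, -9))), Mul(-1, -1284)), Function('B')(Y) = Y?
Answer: Add(-8909896, Mul(-2294, Pow(781, Rational(1, 2)))) ≈ -8.9740e+6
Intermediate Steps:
g = 1290 (g = Add(Add(-3, Mul(-1, -9)), Mul(-1, -1284)) = Add(Add(-3, 9), 1284) = Add(6, 1284) = 1290)
Mul(Add(-3584, g), Add(Pow(Add(-179, 960), Rational(1, 2)), 3884)) = Mul(Add(-3584, 1290), Add(Pow(Add(-179, 960), Rational(1, 2)), 3884)) = Mul(-2294, Add(Pow(781, Rational(1, 2)), 3884)) = Mul(-2294, Add(3884, Pow(781, Rational(1, 2)))) = Add(-8909896, Mul(-2294, Pow(781, Rational(1, 2))))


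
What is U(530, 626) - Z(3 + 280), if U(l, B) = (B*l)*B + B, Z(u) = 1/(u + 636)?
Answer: 190871618613/919 ≈ 2.0769e+8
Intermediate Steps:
Z(u) = 1/(636 + u)
U(l, B) = B + l*B**2 (U(l, B) = l*B**2 + B = B + l*B**2)
U(530, 626) - Z(3 + 280) = 626*(1 + 626*530) - 1/(636 + (3 + 280)) = 626*(1 + 331780) - 1/(636 + 283) = 626*331781 - 1/919 = 207694906 - 1*1/919 = 207694906 - 1/919 = 190871618613/919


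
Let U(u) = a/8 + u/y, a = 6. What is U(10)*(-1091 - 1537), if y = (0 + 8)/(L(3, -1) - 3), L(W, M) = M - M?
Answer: 7884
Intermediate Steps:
L(W, M) = 0
y = -8/3 (y = (0 + 8)/(0 - 3) = 8/(-3) = 8*(-⅓) = -8/3 ≈ -2.6667)
U(u) = ¾ - 3*u/8 (U(u) = 6/8 + u/(-8/3) = 6*(⅛) + u*(-3/8) = ¾ - 3*u/8)
U(10)*(-1091 - 1537) = (¾ - 3/8*10)*(-1091 - 1537) = (¾ - 15/4)*(-2628) = -3*(-2628) = 7884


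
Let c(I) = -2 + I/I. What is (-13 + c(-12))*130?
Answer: -1820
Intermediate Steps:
c(I) = -1 (c(I) = -2 + 1 = -1)
(-13 + c(-12))*130 = (-13 - 1)*130 = -14*130 = -1820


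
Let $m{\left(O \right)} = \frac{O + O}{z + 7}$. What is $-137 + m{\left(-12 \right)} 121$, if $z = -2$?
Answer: $- \frac{3589}{5} \approx -717.8$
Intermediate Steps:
$m{\left(O \right)} = \frac{2 O}{5}$ ($m{\left(O \right)} = \frac{O + O}{-2 + 7} = \frac{2 O}{5}$)
$-137 + m{\left(-12 \right)} 121 = -137 + \frac{2}{5} \left(-12\right) 121 = -137 - \frac{2904}{5} = - \frac{3589}{5}$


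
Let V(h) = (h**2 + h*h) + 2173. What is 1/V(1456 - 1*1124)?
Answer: 1/222621 ≈ 4.4919e-6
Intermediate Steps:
V(h) = 2173 + 2*h**2 (V(h) = (h**2 + h**2) + 2173 = 2*h**2 + 2173 = 2173 + 2*h**2)
1/V(1456 - 1*1124) = 1/(2173 + 2*(1456 - 1*1124)**2) = 1/(2173 + 2*(1456 - 1124)**2) = 1/(2173 + 2*332**2) = 1/(2173 + 2*110224) = 1/(2173 + 220448) = 1/222621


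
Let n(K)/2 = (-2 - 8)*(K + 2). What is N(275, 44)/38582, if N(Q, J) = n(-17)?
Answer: 150/19291 ≈ 0.0077756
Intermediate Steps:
n(K) = -40 - 20*K (n(K) = 2*((-2 - 8)*(K + 2)) = 2*(-10*(2 + K)) = 2*(-20 - 10*K) = -40 - 20*K)
N(Q, J) = 300 (N(Q, J) = -40 - 20*(-17) = -40 + 340 = 300)
N(275, 44)/38582 = 300/38582 = 300*(1/38582) = 150/19291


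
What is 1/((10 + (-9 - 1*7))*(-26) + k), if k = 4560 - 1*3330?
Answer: 1/1386 ≈ 0.00072150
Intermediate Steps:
k = 1230 (k = 4560 - 3330 = 1230)
1/((10 + (-9 - 1*7))*(-26) + k) = 1/((10 + (-9 - 1*7))*(-26) + 1230) = 1/((10 + (-9 - 7))*(-26) + 1230) = 1/((10 - 16)*(-26) + 1230) = 1/(-6*(-26) + 1230) = 1/(156 + 1230) = 1/1386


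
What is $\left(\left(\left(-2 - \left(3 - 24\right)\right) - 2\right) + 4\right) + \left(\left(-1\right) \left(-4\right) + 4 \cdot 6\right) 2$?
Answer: $77$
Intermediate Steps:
$\left(\left(\left(-2 - \left(3 - 24\right)\right) - 2\right) + 4\right) + \left(\left(-1\right) \left(-4\right) + 4 \cdot 6\right) 2 = \left(\left(\left(-2 - \left(3 - 24\right)\right) - 2\right) + 4\right) + \left(4 + 24\right) 2 = \left(\left(\left(-2 - -21\right) - 2\right) + 4\right) + 28 \cdot 2 = \left(\left(\left(-2 + 21\right) - 2\right) + 4\right) + 56 = \left(\left(19 - 2\right) + 4\right) + 56 = \left(17 + 4\right) + 56 = 21 + 56 = 77$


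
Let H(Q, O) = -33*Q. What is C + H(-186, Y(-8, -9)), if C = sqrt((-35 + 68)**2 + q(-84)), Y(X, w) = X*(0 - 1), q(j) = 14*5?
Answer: 6138 + sqrt(1159) ≈ 6172.0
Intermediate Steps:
q(j) = 70
Y(X, w) = -X (Y(X, w) = X*(-1) = -X)
C = sqrt(1159) (C = sqrt((-35 + 68)**2 + 70) = sqrt(33**2 + 70) = sqrt(1089 + 70) = sqrt(1159) ≈ 34.044)
C + H(-186, Y(-8, -9)) = sqrt(1159) - 33*(-186) = sqrt(1159) + 6138 = 6138 + sqrt(1159)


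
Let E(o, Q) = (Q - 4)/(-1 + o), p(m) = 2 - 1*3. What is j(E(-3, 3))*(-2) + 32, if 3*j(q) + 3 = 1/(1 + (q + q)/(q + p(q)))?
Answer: 32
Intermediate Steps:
p(m) = -1 (p(m) = 2 - 3 = -1)
E(o, Q) = (-4 + Q)/(-1 + o)
j(q) = -1 + 1/(3*(1 + 2*q/(-1 + q))) (j(q) = -1 + 1/(3*(1 + (q + q)/(q - 1))) = -1 + 1/(3*(1 + (2*q)/(-1 + q))) = -1 + 1/(3*(1 + 2*q/(-1 + q))))
j(E(-3, 3))*(-2) + 32 = (2*(1 - 4*(-4 + 3)/(-1 - 3))/(3*(-1 + 3*((-4 + 3)/(-1 - 3)))))*(-2) + 32 = (2*(1 - 4*(-1)/(-4))/(3*(-1 + 3*(-1/(-4)))))*(-2) + 32 = (2*(1 - (-1)*(-1))/(3*(-1 + 3*(-1/4*(-1)))))*(-2) + 32 = (2*(1 - 4*1/4)/(3*(-1 + 3*(1/4))))*(-2) + 32 = (2*(1 - 1)/(3*(-1 + 3/4)))*(-2) + 32 = ((2/3)*0/(-1/4))*(-2) + 32 = ((2/3)*(-4)*0)*(-2) + 32 = 0*(-2) + 32 = 0 + 32 = 32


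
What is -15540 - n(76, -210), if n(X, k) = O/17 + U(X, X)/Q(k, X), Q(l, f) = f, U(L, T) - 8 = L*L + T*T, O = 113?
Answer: -5070697/323 ≈ -15699.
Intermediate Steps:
U(L, T) = 8 + L² + T² (U(L, T) = 8 + (L*L + T*T) = 8 + (L² + T²) = 8 + L² + T²)
n(X, k) = 113/17 + (8 + 2*X²)/X (n(X, k) = 113/17 + (8 + X² + X²)/X = 113*(1/17) + (8 + 2*X²)/X = 113/17 + (8 + 2*X²)/X)
-15540 - n(76, -210) = -15540 - (113/17 + 2*76 + 8/76) = -15540 - (113/17 + 152 + 8*(1/76)) = -15540 - (113/17 + 152 + 2/19) = -15540 - 1*51277/323 = -15540 - 51277/323 = -5070697/323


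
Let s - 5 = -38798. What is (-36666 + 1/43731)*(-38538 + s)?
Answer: 41331894661565/14577 ≈ 2.8354e+9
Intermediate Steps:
s = -38793 (s = 5 - 38798 = -38793)
(-36666 + 1/43731)*(-38538 + s) = (-36666 + 1/43731)*(-38538 - 38793) = (-36666 + 1/43731)*(-77331) = -1603440845/43731*(-77331) = 41331894661565/14577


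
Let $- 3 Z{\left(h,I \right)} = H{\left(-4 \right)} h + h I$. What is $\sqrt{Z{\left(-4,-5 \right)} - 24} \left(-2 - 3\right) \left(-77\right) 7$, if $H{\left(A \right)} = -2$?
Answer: $\frac{26950 i \sqrt{3}}{3} \approx 15560.0 i$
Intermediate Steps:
$Z{\left(h,I \right)} = \frac{2 h}{3} - \frac{I h}{3}$ ($Z{\left(h,I \right)} = - \frac{- 2 h + h I}{3} = - \frac{- 2 h + I h}{3} = \frac{2 h}{3} - \frac{I h}{3}$)
$\sqrt{Z{\left(-4,-5 \right)} - 24} \left(-2 - 3\right) \left(-77\right) 7 = \sqrt{\frac{1}{3} \left(-4\right) \left(2 - -5\right) - 24} \left(-2 - 3\right) \left(-77\right) 7 = \sqrt{\frac{1}{3} \left(-4\right) \left(2 + 5\right) - 24} \left(-5\right) \left(-77\right) 7 = \sqrt{\frac{1}{3} \left(-4\right) 7 - 24} \left(-5\right) \left(-77\right) 7 = \sqrt{- \frac{28}{3} - 24} \left(-5\right) \left(-77\right) 7 = \sqrt{- \frac{100}{3}} \left(-5\right) \left(-77\right) 7 = \frac{10 i \sqrt{3}}{3} \left(-5\right) \left(-77\right) 7 = - \frac{50 i \sqrt{3}}{3} \left(-77\right) 7 = \frac{3850 i \sqrt{3}}{3} \cdot 7 = \frac{26950 i \sqrt{3}}{3}$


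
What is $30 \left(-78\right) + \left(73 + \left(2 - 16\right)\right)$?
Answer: $-2281$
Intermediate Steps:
$30 \left(-78\right) + \left(73 + \left(2 - 16\right)\right) = -2340 + \left(73 + \left(2 - 16\right)\right) = -2340 + \left(73 - 14\right) = -2340 + 59 = -2281$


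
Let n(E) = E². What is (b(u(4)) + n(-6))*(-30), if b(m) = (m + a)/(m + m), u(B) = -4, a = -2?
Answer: -2205/2 ≈ -1102.5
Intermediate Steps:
b(m) = (-2 + m)/(2*m) (b(m) = (m - 2)/(m + m) = (-2 + m)/((2*m)) = (-2 + m)*(1/(2*m)) = (-2 + m)/(2*m))
(b(u(4)) + n(-6))*(-30) = ((½)*(-2 - 4)/(-4) + (-6)²)*(-30) = ((½)*(-¼)*(-6) + 36)*(-30) = (¾ + 36)*(-30) = (147/4)*(-30) = -2205/2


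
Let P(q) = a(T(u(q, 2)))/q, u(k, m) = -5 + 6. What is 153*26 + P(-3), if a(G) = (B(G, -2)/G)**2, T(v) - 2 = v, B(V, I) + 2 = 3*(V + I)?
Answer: 107405/27 ≈ 3978.0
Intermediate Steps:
u(k, m) = 1
B(V, I) = -2 + 3*I + 3*V (B(V, I) = -2 + 3*(V + I) = -2 + 3*(I + V) = -2 + (3*I + 3*V) = -2 + 3*I + 3*V)
T(v) = 2 + v
a(G) = (-8 + 3*G)**2/G**2 (a(G) = ((-2 + 3*(-2) + 3*G)/G)**2 = ((-2 - 6 + 3*G)/G)**2 = ((-8 + 3*G)/G)**2 = (-8 + 3*G)**2/G**2)
P(q) = 1/(9*q) (P(q) = ((-8 + 3*(2 + 1))**2/(2 + 1)**2)/q = ((-8 + 3*3)**2/3**2)/q = ((-8 + 9)**2/9)/q = ((1/9)*1**2)/q = ((1/9)*1)/q = 1/(9*q))
153*26 + P(-3) = 153*26 + (1/9)/(-3) = 3978 + (1/9)*(-1/3) = 3978 - 1/27 = 107405/27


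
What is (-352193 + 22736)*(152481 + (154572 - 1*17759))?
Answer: -95309933358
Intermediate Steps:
(-352193 + 22736)*(152481 + (154572 - 1*17759)) = -329457*(152481 + (154572 - 17759)) = -329457*(152481 + 136813) = -329457*289294 = -95309933358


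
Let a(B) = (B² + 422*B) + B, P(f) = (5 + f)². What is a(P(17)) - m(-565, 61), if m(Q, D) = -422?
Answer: 439410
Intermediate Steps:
a(B) = B² + 423*B
a(P(17)) - m(-565, 61) = (5 + 17)²*(423 + (5 + 17)²) - 1*(-422) = 22²*(423 + 22²) + 422 = 484*(423 + 484) + 422 = 484*907 + 422 = 438988 + 422 = 439410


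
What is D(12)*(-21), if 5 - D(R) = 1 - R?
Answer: -336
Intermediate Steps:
D(R) = 4 + R (D(R) = 5 - (1 - R) = 5 + (-1 + R) = 4 + R)
D(12)*(-21) = (4 + 12)*(-21) = 16*(-21) = -336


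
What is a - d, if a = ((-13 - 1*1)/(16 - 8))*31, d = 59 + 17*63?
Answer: -4737/4 ≈ -1184.3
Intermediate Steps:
d = 1130 (d = 59 + 1071 = 1130)
a = -217/4 (a = ((-13 - 1)/8)*31 = -14*⅛*31 = -7/4*31 = -217/4 ≈ -54.250)
a - d = -217/4 - 1*1130 = -217/4 - 1130 = -4737/4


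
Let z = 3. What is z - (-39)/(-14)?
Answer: 3/14 ≈ 0.21429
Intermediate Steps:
z - (-39)/(-14) = 3 - (-39)/(-14) = 3 - (-39)*(-1)/14 = 3 - 13*3/14 = 3 - 39/14 = 3/14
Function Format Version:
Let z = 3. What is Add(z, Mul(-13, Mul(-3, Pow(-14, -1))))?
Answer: Rational(3, 14) ≈ 0.21429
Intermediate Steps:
Add(z, Mul(-13, Mul(-3, Pow(-14, -1)))) = Add(3, Mul(-13, Mul(-3, Pow(-14, -1)))) = Add(3, Mul(-13, Mul(-3, Rational(-1, 14)))) = Add(3, Mul(-13, Rational(3, 14))) = Add(3, Rational(-39, 14)) = Rational(3, 14)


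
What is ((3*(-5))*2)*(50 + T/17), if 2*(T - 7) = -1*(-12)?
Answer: -25890/17 ≈ -1522.9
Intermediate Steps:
T = 13 (T = 7 + (-1*(-12))/2 = 7 + (1/2)*12 = 7 + 6 = 13)
((3*(-5))*2)*(50 + T/17) = ((3*(-5))*2)*(50 + 13/17) = (-15*2)*(50 + 13*(1/17)) = -30*(50 + 13/17) = -30*863/17 = -25890/17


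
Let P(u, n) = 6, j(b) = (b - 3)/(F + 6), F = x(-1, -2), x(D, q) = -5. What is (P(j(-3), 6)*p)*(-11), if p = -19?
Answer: 1254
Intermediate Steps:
F = -5
j(b) = -3 + b (j(b) = (b - 3)/(-5 + 6) = (-3 + b)/1 = (-3 + b)*1 = -3 + b)
(P(j(-3), 6)*p)*(-11) = (6*(-19))*(-11) = -114*(-11) = 1254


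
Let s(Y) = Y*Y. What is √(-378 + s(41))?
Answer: √1303 ≈ 36.097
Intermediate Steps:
s(Y) = Y²
√(-378 + s(41)) = √(-378 + 41²) = √(-378 + 1681) = √1303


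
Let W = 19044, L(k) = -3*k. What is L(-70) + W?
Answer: 19254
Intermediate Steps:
L(-70) + W = -3*(-70) + 19044 = 210 + 19044 = 19254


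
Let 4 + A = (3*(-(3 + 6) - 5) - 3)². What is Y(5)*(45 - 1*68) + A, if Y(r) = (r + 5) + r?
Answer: 1676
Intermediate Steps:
Y(r) = 5 + 2*r (Y(r) = (5 + r) + r = 5 + 2*r)
A = 2021 (A = -4 + (3*(-(3 + 6) - 5) - 3)² = -4 + (3*(-1*9 - 5) - 3)² = -4 + (3*(-9 - 5) - 3)² = -4 + (3*(-14) - 3)² = -4 + (-42 - 3)² = -4 + (-45)² = -4 + 2025 = 2021)
Y(5)*(45 - 1*68) + A = (5 + 2*5)*(45 - 1*68) + 2021 = (5 + 10)*(45 - 68) + 2021 = 15*(-23) + 2021 = -345 + 2021 = 1676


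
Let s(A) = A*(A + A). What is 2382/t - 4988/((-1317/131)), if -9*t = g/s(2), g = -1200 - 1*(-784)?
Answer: 31106051/34242 ≈ 908.42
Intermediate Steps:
g = -416 (g = -1200 + 784 = -416)
s(A) = 2*A² (s(A) = A*(2*A) = 2*A²)
t = 52/9 (t = -(-416)/(9*(2*2²)) = -(-416)/(9*(2*4)) = -(-416)/(9*8) = -⅑*(-52) = 52/9 ≈ 5.7778)
2382/t - 4988/((-1317/131)) = 2382/(52/9) - 4988/((-1317/131)) = 2382*(9/52) - 4988/((-1317*1/131)) = 10719/26 - 4988/(-1317/131) = 10719/26 - 4988*(-131/1317) = 10719/26 + 653428/1317 = 31106051/34242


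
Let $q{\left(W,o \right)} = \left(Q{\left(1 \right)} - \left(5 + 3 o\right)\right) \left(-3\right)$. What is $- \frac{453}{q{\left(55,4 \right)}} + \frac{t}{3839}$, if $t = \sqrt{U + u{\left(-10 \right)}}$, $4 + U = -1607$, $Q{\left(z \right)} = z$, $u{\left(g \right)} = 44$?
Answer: $- \frac{151}{16} + \frac{i \sqrt{1567}}{3839} \approx -9.4375 + 0.010311 i$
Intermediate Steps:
$U = -1611$ ($U = -4 - 1607 = -1611$)
$t = i \sqrt{1567}$ ($t = \sqrt{-1611 + 44} = \sqrt{-1567} = i \sqrt{1567} \approx 39.585 i$)
$q{\left(W,o \right)} = 12 + 9 o$ ($q{\left(W,o \right)} = \left(1 - \left(5 + 3 o\right)\right) \left(-3\right) = \left(-4 - 3 o\right) \left(-3\right) = 12 + 9 o$)
$- \frac{453}{q{\left(55,4 \right)}} + \frac{t}{3839} = - \frac{453}{12 + 9 \cdot 4} + \frac{i \sqrt{1567}}{3839} = - \frac{453}{12 + 36} + i \sqrt{1567} \cdot \frac{1}{3839} = - \frac{453}{48} + \frac{i \sqrt{1567}}{3839} = \left(-453\right) \frac{1}{48} + \frac{i \sqrt{1567}}{3839} = - \frac{151}{16} + \frac{i \sqrt{1567}}{3839}$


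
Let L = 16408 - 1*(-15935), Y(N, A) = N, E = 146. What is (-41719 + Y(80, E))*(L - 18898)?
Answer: -559836355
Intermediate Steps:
L = 32343 (L = 16408 + 15935 = 32343)
(-41719 + Y(80, E))*(L - 18898) = (-41719 + 80)*(32343 - 18898) = -41639*13445 = -559836355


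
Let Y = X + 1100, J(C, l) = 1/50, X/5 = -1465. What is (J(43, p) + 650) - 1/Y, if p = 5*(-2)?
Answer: 8092751/12450 ≈ 650.02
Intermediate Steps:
p = -10
X = -7325 (X = 5*(-1465) = -7325)
J(C, l) = 1/50
Y = -6225 (Y = -7325 + 1100 = -6225)
(J(43, p) + 650) - 1/Y = (1/50 + 650) - 1/(-6225) = 32501/50 - 1*(-1/6225) = 32501/50 + 1/6225 = 8092751/12450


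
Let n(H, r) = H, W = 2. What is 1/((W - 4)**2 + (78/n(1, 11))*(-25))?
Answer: -1/1946 ≈ -0.00051387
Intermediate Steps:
1/((W - 4)**2 + (78/n(1, 11))*(-25)) = 1/((2 - 4)**2 + (78/1)*(-25)) = 1/((-2)**2 + (78*1)*(-25)) = 1/(4 + 78*(-25)) = 1/(4 - 1950) = 1/(-1946) = -1/1946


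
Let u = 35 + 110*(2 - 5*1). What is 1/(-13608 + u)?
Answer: -1/13903 ≈ -7.1927e-5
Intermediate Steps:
u = -295 (u = 35 + 110*(2 - 5) = 35 + 110*(-3) = 35 - 330 = -295)
1/(-13608 + u) = 1/(-13608 - 295) = 1/(-13903) = -1/13903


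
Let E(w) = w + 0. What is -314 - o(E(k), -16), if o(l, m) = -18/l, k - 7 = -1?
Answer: -311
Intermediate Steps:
k = 6 (k = 7 - 1 = 6)
E(w) = w
-314 - o(E(k), -16) = -314 - (-18)/6 = -314 - 1*(-3) = -314 + 3 = -311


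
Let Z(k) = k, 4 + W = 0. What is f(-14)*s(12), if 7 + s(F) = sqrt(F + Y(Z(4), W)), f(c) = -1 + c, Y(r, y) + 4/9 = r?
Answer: 105 - 10*sqrt(35) ≈ 45.839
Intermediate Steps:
W = -4 (W = -4 + 0 = -4)
Y(r, y) = -4/9 + r
s(F) = -7 + sqrt(32/9 + F) (s(F) = -7 + sqrt(F + (-4/9 + 4)) = -7 + sqrt(F + 32/9) = -7 + sqrt(32/9 + F))
f(-14)*s(12) = (-1 - 14)*(-7 + sqrt(32 + 9*12)/3) = -15*(-7 + sqrt(32 + 108)/3) = -15*(-7 + sqrt(140)/3) = -15*(-7 + (2*sqrt(35))/3) = -15*(-7 + 2*sqrt(35)/3) = 105 - 10*sqrt(35)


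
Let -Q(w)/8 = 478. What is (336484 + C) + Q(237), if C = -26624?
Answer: 306036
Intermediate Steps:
Q(w) = -3824 (Q(w) = -8*478 = -3824)
(336484 + C) + Q(237) = (336484 - 26624) - 3824 = 309860 - 3824 = 306036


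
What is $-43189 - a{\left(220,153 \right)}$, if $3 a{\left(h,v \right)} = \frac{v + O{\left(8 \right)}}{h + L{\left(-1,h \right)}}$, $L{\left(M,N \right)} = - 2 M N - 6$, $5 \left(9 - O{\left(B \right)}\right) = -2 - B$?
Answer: $- \frac{42368491}{981} \approx -43189.0$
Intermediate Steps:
$O{\left(B \right)} = \frac{47}{5} + \frac{B}{5}$ ($O{\left(B \right)} = 9 - \frac{-2 - B}{5} = 9 + \left(\frac{2}{5} + \frac{B}{5}\right) = \frac{47}{5} + \frac{B}{5}$)
$L{\left(M,N \right)} = -6 - 2 M N$ ($L{\left(M,N \right)} = - 2 M N - 6 = -6 - 2 M N$)
$a{\left(h,v \right)} = \frac{11 + v}{3 \left(-6 + 3 h\right)}$ ($a{\left(h,v \right)} = \frac{\left(v + \left(\frac{47}{5} + \frac{1}{5} \cdot 8\right)\right) \frac{1}{h - \left(6 - 2 h\right)}}{3} = \frac{\left(v + \left(\frac{47}{5} + \frac{8}{5}\right)\right) \frac{1}{h + \left(-6 + 2 h\right)}}{3} = \frac{\left(v + 11\right) \frac{1}{-6 + 3 h}}{3} = \frac{\left(11 + v\right) \frac{1}{-6 + 3 h}}{3} = \frac{\frac{1}{-6 + 3 h} \left(11 + v\right)}{3} = \frac{11 + v}{3 \left(-6 + 3 h\right)}$)
$-43189 - a{\left(220,153 \right)} = -43189 - \frac{11 + 153}{9 \left(-2 + 220\right)} = -43189 - \frac{1}{9} \cdot \frac{1}{218} \cdot 164 = -43189 - \frac{82}{981} = - \frac{42368491}{981}$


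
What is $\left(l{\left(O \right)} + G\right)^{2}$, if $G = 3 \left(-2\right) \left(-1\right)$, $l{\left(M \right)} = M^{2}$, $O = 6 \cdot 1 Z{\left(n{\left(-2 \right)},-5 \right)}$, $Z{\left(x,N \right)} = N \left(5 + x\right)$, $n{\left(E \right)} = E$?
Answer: $65707236$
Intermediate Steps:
$O = -90$ ($O = 6 \cdot 1 \left(- 5 \left(5 - 2\right)\right) = 6 \left(\left(-5\right) 3\right) = 6 \left(-15\right) = -90$)
$G = 6$ ($G = \left(-6\right) \left(-1\right) = 6$)
$\left(l{\left(O \right)} + G\right)^{2} = \left(\left(-90\right)^{2} + 6\right)^{2} = \left(8100 + 6\right)^{2} = 8106^{2} = 65707236$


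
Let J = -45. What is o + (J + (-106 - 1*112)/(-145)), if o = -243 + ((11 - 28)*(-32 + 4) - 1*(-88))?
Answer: 40238/145 ≈ 277.50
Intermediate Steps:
o = 321 (o = -243 + (-17*(-28) + 88) = -243 + (476 + 88) = -243 + 564 = 321)
o + (J + (-106 - 1*112)/(-145)) = 321 + (-45 + (-106 - 1*112)/(-145)) = 321 + (-45 + (-106 - 112)*(-1/145)) = 321 + (-45 - 218*(-1/145)) = 321 + (-45 + 218/145) = 321 - 6307/145 = 40238/145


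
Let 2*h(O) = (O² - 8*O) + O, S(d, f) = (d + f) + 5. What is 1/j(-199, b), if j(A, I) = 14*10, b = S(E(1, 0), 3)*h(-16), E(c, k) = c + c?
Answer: 1/140 ≈ 0.0071429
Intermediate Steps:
E(c, k) = 2*c
S(d, f) = 5 + d + f
h(O) = O²/2 - 7*O/2 (h(O) = ((O² - 8*O) + O)/2 = (O² - 7*O)/2 = O²/2 - 7*O/2)
b = 1840 (b = (5 + 2*1 + 3)*((½)*(-16)*(-7 - 16)) = (5 + 2 + 3)*((½)*(-16)*(-23)) = 10*184 = 1840)
j(A, I) = 140
1/j(-199, b) = 1/140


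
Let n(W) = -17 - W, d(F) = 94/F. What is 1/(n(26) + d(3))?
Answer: -3/35 ≈ -0.085714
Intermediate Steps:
1/(n(26) + d(3)) = 1/((-17 - 1*26) + 94/3) = 1/((-17 - 26) + 94*(1/3)) = 1/(-43 + 94/3) = 1/(-35/3) = -3/35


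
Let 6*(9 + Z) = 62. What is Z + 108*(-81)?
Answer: -26240/3 ≈ -8746.7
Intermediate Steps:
Z = 4/3 (Z = -9 + (⅙)*62 = -9 + 31/3 = 4/3 ≈ 1.3333)
Z + 108*(-81) = 4/3 + 108*(-81) = 4/3 - 8748 = -26240/3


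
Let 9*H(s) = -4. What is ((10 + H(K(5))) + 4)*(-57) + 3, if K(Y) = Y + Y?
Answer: -2309/3 ≈ -769.67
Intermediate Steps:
K(Y) = 2*Y
H(s) = -4/9 (H(s) = (⅑)*(-4) = -4/9)
((10 + H(K(5))) + 4)*(-57) + 3 = ((10 - 4/9) + 4)*(-57) + 3 = (86/9 + 4)*(-57) + 3 = (122/9)*(-57) + 3 = -2318/3 + 3 = -2309/3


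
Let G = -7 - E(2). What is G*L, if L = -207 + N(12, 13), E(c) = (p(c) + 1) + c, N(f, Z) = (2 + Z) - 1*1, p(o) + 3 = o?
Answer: 1737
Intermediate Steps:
p(o) = -3 + o
N(f, Z) = 1 + Z (N(f, Z) = (2 + Z) - 1 = 1 + Z)
E(c) = -2 + 2*c (E(c) = ((-3 + c) + 1) + c = (-2 + c) + c = -2 + 2*c)
L = -193 (L = -207 + (1 + 13) = -207 + 14 = -193)
G = -9 (G = -7 - (-2 + 2*2) = -7 - (-2 + 4) = -7 - 1*2 = -7 - 2 = -9)
G*L = -9*(-193) = 1737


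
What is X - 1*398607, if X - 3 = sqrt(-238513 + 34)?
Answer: -398604 + I*sqrt(238479) ≈ -3.986e+5 + 488.34*I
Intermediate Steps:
X = 3 + I*sqrt(238479) (X = 3 + sqrt(-238513 + 34) = 3 + sqrt(-238479) = 3 + I*sqrt(238479) ≈ 3.0 + 488.34*I)
X - 1*398607 = (3 + I*sqrt(238479)) - 1*398607 = (3 + I*sqrt(238479)) - 398607 = -398604 + I*sqrt(238479)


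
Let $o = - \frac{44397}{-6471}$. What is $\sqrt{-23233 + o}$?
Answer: $\frac{i \sqrt{12007008086}}{719} \approx 152.4 i$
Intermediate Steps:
$o = \frac{4933}{719}$ ($o = \left(-44397\right) \left(- \frac{1}{6471}\right) = \frac{4933}{719} \approx 6.8609$)
$\sqrt{-23233 + o} = \sqrt{-23233 + \frac{4933}{719}} = \sqrt{- \frac{16699594}{719}} = \frac{i \sqrt{12007008086}}{719}$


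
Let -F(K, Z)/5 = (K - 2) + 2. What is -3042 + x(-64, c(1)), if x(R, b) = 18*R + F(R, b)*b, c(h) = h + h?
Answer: -3554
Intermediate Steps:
c(h) = 2*h
F(K, Z) = -5*K (F(K, Z) = -5*((K - 2) + 2) = -5*((-2 + K) + 2) = -5*K)
x(R, b) = 18*R - 5*R*b (x(R, b) = 18*R + (-5*R)*b = 18*R - 5*R*b)
-3042 + x(-64, c(1)) = -3042 - 64*(18 - 10) = -3042 - 64*8 = -3042 - 512 = -3554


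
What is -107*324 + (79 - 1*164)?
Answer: -34753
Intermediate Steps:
-107*324 + (79 - 1*164) = -34668 + (79 - 164) = -34668 - 85 = -34753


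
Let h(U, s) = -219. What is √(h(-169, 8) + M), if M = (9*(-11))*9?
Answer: I*√1110 ≈ 33.317*I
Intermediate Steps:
M = -891 (M = -99*9 = -891)
√(h(-169, 8) + M) = √(-219 - 891) = √(-1110) = I*√1110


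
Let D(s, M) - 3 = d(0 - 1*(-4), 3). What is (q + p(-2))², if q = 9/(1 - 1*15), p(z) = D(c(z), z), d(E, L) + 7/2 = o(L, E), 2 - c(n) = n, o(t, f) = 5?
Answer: 729/49 ≈ 14.878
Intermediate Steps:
c(n) = 2 - n
d(E, L) = 3/2 (d(E, L) = -7/2 + 5 = 3/2)
D(s, M) = 9/2 (D(s, M) = 3 + 3/2 = 9/2)
p(z) = 9/2
q = -9/14 (q = 9/(1 - 15) = 9/(-14) = 9*(-1/14) = -9/14 ≈ -0.64286)
(q + p(-2))² = (-9/14 + 9/2)² = (27/7)² = 729/49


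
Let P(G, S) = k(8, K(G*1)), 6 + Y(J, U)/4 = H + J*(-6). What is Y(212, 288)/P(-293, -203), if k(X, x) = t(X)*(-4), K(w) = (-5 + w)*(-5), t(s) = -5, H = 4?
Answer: -1274/5 ≈ -254.80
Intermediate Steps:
K(w) = 25 - 5*w
Y(J, U) = -8 - 24*J (Y(J, U) = -24 + 4*(4 + J*(-6)) = -24 + 4*(4 - 6*J) = -24 + (16 - 24*J) = -8 - 24*J)
k(X, x) = 20 (k(X, x) = -5*(-4) = 20)
P(G, S) = 20
Y(212, 288)/P(-293, -203) = (-8 - 24*212)/20 = (-8 - 5088)*(1/20) = -5096*1/20 = -1274/5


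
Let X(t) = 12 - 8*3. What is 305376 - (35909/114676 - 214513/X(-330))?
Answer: 24726978401/86007 ≈ 2.8750e+5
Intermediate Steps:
X(t) = -12 (X(t) = 12 - 24 = -12)
305376 - (35909/114676 - 214513/X(-330)) = 305376 - (35909/114676 - 214513/(-12)) = 305376 - (35909*(1/114676) - 214513*(-1/12)) = 305376 - (35909/114676 + 214513/12) = 305376 - 1*1537495231/86007 = 305376 - 1537495231/86007 = 24726978401/86007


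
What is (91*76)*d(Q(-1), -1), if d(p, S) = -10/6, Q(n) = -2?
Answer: -34580/3 ≈ -11527.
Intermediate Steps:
d(p, S) = -5/3 (d(p, S) = -10*1/6 = -5/3)
(91*76)*d(Q(-1), -1) = (91*76)*(-5/3) = 6916*(-5/3) = -34580/3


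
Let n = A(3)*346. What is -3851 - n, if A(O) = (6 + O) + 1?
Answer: -7311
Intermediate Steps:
A(O) = 7 + O
n = 3460 (n = (7 + 3)*346 = 10*346 = 3460)
-3851 - n = -3851 - 1*3460 = -3851 - 3460 = -7311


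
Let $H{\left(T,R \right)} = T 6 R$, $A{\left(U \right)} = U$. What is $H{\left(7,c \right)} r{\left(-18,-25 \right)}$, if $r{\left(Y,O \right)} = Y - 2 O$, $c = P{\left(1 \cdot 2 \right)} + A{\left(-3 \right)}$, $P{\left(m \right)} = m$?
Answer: $-1344$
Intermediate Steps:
$c = -1$ ($c = 1 \cdot 2 - 3 = 2 - 3 = -1$)
$H{\left(T,R \right)} = 6 R T$ ($H{\left(T,R \right)} = 6 T R = 6 R T$)
$H{\left(7,c \right)} r{\left(-18,-25 \right)} = 6 \left(-1\right) 7 \left(-18 - -50\right) = - 42 \left(-18 + 50\right) = \left(-42\right) 32 = -1344$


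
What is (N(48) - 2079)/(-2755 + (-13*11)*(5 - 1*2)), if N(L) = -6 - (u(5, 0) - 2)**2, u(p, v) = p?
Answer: 1047/1592 ≈ 0.65766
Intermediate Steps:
N(L) = -15 (N(L) = -6 - (5 - 2)**2 = -6 - 1*3**2 = -6 - 1*9 = -6 - 9 = -15)
(N(48) - 2079)/(-2755 + (-13*11)*(5 - 1*2)) = (-15 - 2079)/(-2755 + (-13*11)*(5 - 1*2)) = -2094/(-2755 - 143*(5 - 2)) = -2094/(-2755 - 143*3) = -2094/(-2755 - 429) = -2094/(-3184) = -2094*(-1/3184) = 1047/1592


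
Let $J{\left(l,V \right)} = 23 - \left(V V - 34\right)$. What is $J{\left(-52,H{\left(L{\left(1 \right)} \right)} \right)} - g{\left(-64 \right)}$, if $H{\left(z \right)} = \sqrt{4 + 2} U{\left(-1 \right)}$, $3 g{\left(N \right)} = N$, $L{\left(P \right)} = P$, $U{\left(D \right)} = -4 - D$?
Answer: $\frac{73}{3} \approx 24.333$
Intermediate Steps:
$g{\left(N \right)} = \frac{N}{3}$
$H{\left(z \right)} = - 3 \sqrt{6}$ ($H{\left(z \right)} = \sqrt{4 + 2} \left(-4 - -1\right) = \sqrt{6} \left(-4 + 1\right) = \sqrt{6} \left(-3\right) = - 3 \sqrt{6}$)
$J{\left(l,V \right)} = 57 - V^{2}$ ($J{\left(l,V \right)} = 23 - \left(V^{2} - 34\right) = 23 - \left(-34 + V^{2}\right) = 57 - V^{2}$)
$J{\left(-52,H{\left(L{\left(1 \right)} \right)} \right)} - g{\left(-64 \right)} = \left(57 - \left(- 3 \sqrt{6}\right)^{2}\right) - \frac{1}{3} \left(-64\right) = \left(57 - 54\right) - - \frac{64}{3} = \left(57 - 54\right) + \frac{64}{3} = 3 + \frac{64}{3} = \frac{73}{3}$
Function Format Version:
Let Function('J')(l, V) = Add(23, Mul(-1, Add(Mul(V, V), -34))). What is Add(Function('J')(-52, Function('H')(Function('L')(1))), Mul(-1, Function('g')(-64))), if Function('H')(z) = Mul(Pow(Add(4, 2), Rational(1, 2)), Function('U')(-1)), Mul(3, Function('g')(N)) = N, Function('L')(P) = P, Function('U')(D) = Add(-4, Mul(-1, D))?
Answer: Rational(73, 3) ≈ 24.333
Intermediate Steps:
Function('g')(N) = Mul(Rational(1, 3), N)
Function('H')(z) = Mul(-3, Pow(6, Rational(1, 2))) (Function('H')(z) = Mul(Pow(Add(4, 2), Rational(1, 2)), Add(-4, Mul(-1, -1))) = Mul(Pow(6, Rational(1, 2)), Add(-4, 1)) = Mul(Pow(6, Rational(1, 2)), -3) = Mul(-3, Pow(6, Rational(1, 2))))
Function('J')(l, V) = Add(57, Mul(-1, Pow(V, 2))) (Function('J')(l, V) = Add(23, Mul(-1, Add(Pow(V, 2), -34))) = Add(23, Mul(-1, Add(-34, Pow(V, 2)))) = Add(23, Add(34, Mul(-1, Pow(V, 2)))) = Add(57, Mul(-1, Pow(V, 2))))
Add(Function('J')(-52, Function('H')(Function('L')(1))), Mul(-1, Function('g')(-64))) = Add(Add(57, Mul(-1, Pow(Mul(-3, Pow(6, Rational(1, 2))), 2))), Mul(-1, Mul(Rational(1, 3), -64))) = Add(Add(57, Mul(-1, 54)), Mul(-1, Rational(-64, 3))) = Add(Add(57, -54), Rational(64, 3)) = Add(3, Rational(64, 3)) = Rational(73, 3)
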